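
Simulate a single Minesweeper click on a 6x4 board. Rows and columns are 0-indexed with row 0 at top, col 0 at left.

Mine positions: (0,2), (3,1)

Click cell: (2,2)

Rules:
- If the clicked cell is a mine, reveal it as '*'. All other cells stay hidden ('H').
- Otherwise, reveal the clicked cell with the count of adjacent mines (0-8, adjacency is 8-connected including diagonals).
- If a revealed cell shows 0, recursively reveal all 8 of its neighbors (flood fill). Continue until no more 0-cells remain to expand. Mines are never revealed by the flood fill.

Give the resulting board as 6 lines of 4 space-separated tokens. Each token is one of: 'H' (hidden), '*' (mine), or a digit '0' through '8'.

H H H H
H H H H
H H 1 H
H H H H
H H H H
H H H H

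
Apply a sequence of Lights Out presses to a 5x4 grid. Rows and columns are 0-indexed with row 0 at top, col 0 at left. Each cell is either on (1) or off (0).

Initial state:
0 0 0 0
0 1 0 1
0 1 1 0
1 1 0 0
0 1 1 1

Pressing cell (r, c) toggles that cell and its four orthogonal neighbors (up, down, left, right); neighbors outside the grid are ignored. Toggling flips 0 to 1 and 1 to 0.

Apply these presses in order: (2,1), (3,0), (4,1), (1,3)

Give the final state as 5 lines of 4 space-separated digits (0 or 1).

After press 1 at (2,1):
0 0 0 0
0 0 0 1
1 0 0 0
1 0 0 0
0 1 1 1

After press 2 at (3,0):
0 0 0 0
0 0 0 1
0 0 0 0
0 1 0 0
1 1 1 1

After press 3 at (4,1):
0 0 0 0
0 0 0 1
0 0 0 0
0 0 0 0
0 0 0 1

After press 4 at (1,3):
0 0 0 1
0 0 1 0
0 0 0 1
0 0 0 0
0 0 0 1

Answer: 0 0 0 1
0 0 1 0
0 0 0 1
0 0 0 0
0 0 0 1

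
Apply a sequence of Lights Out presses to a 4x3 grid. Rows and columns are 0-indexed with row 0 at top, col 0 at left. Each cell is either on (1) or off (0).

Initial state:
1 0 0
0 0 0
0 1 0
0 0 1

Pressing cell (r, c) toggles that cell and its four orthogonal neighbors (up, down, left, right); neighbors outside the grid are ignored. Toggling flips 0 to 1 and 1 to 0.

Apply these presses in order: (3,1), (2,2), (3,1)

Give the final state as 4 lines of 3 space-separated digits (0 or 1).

After press 1 at (3,1):
1 0 0
0 0 0
0 0 0
1 1 0

After press 2 at (2,2):
1 0 0
0 0 1
0 1 1
1 1 1

After press 3 at (3,1):
1 0 0
0 0 1
0 0 1
0 0 0

Answer: 1 0 0
0 0 1
0 0 1
0 0 0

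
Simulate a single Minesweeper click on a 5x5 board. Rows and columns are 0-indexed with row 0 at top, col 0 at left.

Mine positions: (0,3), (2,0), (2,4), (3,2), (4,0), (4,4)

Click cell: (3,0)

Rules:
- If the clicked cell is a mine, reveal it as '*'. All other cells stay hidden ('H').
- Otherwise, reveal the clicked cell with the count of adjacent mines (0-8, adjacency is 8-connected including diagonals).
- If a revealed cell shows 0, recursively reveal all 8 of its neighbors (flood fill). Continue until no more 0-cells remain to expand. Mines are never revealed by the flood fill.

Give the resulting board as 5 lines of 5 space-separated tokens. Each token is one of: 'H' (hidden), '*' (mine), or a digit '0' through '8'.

H H H H H
H H H H H
H H H H H
2 H H H H
H H H H H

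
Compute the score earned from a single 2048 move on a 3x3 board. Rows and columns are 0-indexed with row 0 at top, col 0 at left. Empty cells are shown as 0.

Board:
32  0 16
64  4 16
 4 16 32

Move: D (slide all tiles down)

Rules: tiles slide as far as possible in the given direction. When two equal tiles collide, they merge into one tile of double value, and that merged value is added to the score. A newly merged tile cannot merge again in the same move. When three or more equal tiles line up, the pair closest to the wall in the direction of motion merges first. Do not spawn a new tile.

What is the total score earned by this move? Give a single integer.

Slide down:
col 0: [32, 64, 4] -> [32, 64, 4]  score +0 (running 0)
col 1: [0, 4, 16] -> [0, 4, 16]  score +0 (running 0)
col 2: [16, 16, 32] -> [0, 32, 32]  score +32 (running 32)
Board after move:
32  0  0
64  4 32
 4 16 32

Answer: 32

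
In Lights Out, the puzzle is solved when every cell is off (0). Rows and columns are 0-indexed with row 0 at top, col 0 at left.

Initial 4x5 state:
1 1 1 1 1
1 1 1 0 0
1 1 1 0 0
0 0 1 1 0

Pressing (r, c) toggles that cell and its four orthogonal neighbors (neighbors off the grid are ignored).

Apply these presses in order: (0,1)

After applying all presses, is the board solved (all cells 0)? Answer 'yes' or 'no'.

Answer: no

Derivation:
After press 1 at (0,1):
0 0 0 1 1
1 0 1 0 0
1 1 1 0 0
0 0 1 1 0

Lights still on: 9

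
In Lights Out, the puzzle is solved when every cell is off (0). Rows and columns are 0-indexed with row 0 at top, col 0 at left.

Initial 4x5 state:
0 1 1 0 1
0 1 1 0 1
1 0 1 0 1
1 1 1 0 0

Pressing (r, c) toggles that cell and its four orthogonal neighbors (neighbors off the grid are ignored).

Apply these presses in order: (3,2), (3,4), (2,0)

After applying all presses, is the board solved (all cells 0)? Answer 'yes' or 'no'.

After press 1 at (3,2):
0 1 1 0 1
0 1 1 0 1
1 0 0 0 1
1 0 0 1 0

After press 2 at (3,4):
0 1 1 0 1
0 1 1 0 1
1 0 0 0 0
1 0 0 0 1

After press 3 at (2,0):
0 1 1 0 1
1 1 1 0 1
0 1 0 0 0
0 0 0 0 1

Lights still on: 9

Answer: no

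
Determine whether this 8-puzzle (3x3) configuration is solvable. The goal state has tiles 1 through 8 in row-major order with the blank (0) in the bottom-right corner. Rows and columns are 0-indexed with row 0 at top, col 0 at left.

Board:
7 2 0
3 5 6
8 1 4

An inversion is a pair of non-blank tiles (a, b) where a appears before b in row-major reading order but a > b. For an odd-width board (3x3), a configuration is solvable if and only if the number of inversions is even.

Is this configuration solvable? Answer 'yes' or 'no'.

Inversions (pairs i<j in row-major order where tile[i] > tile[j] > 0): 14
14 is even, so the puzzle is solvable.

Answer: yes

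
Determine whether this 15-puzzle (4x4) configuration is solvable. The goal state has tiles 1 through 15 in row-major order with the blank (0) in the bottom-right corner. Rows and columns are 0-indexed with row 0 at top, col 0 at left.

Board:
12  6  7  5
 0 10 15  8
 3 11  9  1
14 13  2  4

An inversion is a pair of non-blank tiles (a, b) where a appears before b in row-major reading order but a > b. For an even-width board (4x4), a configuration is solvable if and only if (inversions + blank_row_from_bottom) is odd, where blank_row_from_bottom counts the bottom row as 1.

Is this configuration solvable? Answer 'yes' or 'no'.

Inversions: 58
Blank is in row 1 (0-indexed from top), which is row 3 counting from the bottom (bottom = 1).
58 + 3 = 61, which is odd, so the puzzle is solvable.

Answer: yes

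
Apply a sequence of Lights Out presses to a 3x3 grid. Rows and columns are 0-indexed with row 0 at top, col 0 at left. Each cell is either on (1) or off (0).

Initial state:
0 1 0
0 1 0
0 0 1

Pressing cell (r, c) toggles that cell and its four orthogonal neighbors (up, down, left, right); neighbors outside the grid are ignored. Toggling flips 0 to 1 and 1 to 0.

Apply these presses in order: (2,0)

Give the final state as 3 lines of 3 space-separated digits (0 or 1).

After press 1 at (2,0):
0 1 0
1 1 0
1 1 1

Answer: 0 1 0
1 1 0
1 1 1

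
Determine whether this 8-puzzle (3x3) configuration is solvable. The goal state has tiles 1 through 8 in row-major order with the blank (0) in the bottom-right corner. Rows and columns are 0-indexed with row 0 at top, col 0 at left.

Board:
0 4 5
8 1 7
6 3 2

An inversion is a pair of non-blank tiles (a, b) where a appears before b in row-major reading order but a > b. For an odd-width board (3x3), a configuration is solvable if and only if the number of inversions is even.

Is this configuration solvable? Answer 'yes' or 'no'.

Inversions (pairs i<j in row-major order where tile[i] > tile[j] > 0): 17
17 is odd, so the puzzle is not solvable.

Answer: no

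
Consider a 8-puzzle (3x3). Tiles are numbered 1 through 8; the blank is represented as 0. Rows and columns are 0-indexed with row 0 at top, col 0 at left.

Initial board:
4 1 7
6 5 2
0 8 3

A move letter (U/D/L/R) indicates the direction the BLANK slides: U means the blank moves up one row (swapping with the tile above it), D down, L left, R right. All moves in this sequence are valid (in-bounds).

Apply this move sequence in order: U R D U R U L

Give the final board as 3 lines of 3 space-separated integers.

After move 1 (U):
4 1 7
0 5 2
6 8 3

After move 2 (R):
4 1 7
5 0 2
6 8 3

After move 3 (D):
4 1 7
5 8 2
6 0 3

After move 4 (U):
4 1 7
5 0 2
6 8 3

After move 5 (R):
4 1 7
5 2 0
6 8 3

After move 6 (U):
4 1 0
5 2 7
6 8 3

After move 7 (L):
4 0 1
5 2 7
6 8 3

Answer: 4 0 1
5 2 7
6 8 3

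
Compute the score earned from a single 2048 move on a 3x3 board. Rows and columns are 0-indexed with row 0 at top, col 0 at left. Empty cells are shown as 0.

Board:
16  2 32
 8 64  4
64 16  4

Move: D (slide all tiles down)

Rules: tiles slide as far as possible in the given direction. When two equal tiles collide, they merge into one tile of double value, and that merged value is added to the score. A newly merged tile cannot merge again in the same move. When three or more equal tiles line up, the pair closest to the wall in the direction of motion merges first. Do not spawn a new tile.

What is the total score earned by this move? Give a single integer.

Answer: 8

Derivation:
Slide down:
col 0: [16, 8, 64] -> [16, 8, 64]  score +0 (running 0)
col 1: [2, 64, 16] -> [2, 64, 16]  score +0 (running 0)
col 2: [32, 4, 4] -> [0, 32, 8]  score +8 (running 8)
Board after move:
16  2  0
 8 64 32
64 16  8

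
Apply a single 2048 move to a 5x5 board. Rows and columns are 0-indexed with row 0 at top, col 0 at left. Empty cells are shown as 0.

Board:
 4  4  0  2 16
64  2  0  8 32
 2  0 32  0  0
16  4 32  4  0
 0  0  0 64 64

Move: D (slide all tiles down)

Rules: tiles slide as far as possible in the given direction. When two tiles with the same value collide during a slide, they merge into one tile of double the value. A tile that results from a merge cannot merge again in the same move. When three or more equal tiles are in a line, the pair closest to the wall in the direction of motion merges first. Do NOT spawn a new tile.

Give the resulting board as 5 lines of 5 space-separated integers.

Slide down:
col 0: [4, 64, 2, 16, 0] -> [0, 4, 64, 2, 16]
col 1: [4, 2, 0, 4, 0] -> [0, 0, 4, 2, 4]
col 2: [0, 0, 32, 32, 0] -> [0, 0, 0, 0, 64]
col 3: [2, 8, 0, 4, 64] -> [0, 2, 8, 4, 64]
col 4: [16, 32, 0, 0, 64] -> [0, 0, 16, 32, 64]

Answer:  0  0  0  0  0
 4  0  0  2  0
64  4  0  8 16
 2  2  0  4 32
16  4 64 64 64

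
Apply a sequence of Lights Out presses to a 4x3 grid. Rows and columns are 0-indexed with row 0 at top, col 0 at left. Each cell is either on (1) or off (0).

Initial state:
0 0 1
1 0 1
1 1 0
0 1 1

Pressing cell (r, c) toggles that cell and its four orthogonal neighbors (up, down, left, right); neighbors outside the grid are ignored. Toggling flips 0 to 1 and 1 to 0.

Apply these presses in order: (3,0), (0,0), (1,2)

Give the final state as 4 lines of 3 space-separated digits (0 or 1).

After press 1 at (3,0):
0 0 1
1 0 1
0 1 0
1 0 1

After press 2 at (0,0):
1 1 1
0 0 1
0 1 0
1 0 1

After press 3 at (1,2):
1 1 0
0 1 0
0 1 1
1 0 1

Answer: 1 1 0
0 1 0
0 1 1
1 0 1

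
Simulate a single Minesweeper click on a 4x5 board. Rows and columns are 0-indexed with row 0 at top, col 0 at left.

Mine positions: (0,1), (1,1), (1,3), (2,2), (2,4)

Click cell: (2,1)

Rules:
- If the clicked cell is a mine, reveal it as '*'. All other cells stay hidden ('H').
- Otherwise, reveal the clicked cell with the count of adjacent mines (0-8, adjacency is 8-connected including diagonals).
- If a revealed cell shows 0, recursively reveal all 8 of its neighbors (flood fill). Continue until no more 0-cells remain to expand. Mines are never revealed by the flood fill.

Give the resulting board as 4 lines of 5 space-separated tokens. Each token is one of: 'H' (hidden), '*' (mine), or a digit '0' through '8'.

H H H H H
H H H H H
H 2 H H H
H H H H H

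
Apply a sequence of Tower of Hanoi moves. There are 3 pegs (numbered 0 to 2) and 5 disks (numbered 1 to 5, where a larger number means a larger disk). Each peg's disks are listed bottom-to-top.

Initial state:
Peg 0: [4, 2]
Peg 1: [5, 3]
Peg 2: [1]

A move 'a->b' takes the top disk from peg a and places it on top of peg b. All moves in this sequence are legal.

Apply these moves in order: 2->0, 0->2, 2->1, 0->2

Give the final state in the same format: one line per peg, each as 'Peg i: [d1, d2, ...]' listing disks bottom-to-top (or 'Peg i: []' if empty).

Answer: Peg 0: [4]
Peg 1: [5, 3, 1]
Peg 2: [2]

Derivation:
After move 1 (2->0):
Peg 0: [4, 2, 1]
Peg 1: [5, 3]
Peg 2: []

After move 2 (0->2):
Peg 0: [4, 2]
Peg 1: [5, 3]
Peg 2: [1]

After move 3 (2->1):
Peg 0: [4, 2]
Peg 1: [5, 3, 1]
Peg 2: []

After move 4 (0->2):
Peg 0: [4]
Peg 1: [5, 3, 1]
Peg 2: [2]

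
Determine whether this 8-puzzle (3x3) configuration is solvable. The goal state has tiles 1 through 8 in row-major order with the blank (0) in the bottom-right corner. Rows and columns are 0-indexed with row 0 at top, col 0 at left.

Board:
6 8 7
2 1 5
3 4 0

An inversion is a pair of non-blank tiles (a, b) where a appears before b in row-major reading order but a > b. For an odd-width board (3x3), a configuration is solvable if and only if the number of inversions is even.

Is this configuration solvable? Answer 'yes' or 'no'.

Answer: no

Derivation:
Inversions (pairs i<j in row-major order where tile[i] > tile[j] > 0): 19
19 is odd, so the puzzle is not solvable.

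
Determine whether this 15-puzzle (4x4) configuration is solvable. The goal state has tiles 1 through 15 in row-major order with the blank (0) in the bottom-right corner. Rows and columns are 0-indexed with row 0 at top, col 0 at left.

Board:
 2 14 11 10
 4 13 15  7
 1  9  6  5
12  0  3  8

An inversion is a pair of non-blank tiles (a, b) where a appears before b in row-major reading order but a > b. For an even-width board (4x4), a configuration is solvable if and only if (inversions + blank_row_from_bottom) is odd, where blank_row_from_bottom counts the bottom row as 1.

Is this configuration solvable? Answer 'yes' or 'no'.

Answer: no

Derivation:
Inversions: 61
Blank is in row 3 (0-indexed from top), which is row 1 counting from the bottom (bottom = 1).
61 + 1 = 62, which is even, so the puzzle is not solvable.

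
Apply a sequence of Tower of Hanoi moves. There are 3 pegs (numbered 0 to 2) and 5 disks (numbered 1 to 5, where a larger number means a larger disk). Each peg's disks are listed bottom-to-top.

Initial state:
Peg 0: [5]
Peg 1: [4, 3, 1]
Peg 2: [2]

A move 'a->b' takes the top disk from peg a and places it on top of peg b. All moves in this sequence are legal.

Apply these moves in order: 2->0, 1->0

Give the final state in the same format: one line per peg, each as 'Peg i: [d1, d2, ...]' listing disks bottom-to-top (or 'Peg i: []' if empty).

Answer: Peg 0: [5, 2, 1]
Peg 1: [4, 3]
Peg 2: []

Derivation:
After move 1 (2->0):
Peg 0: [5, 2]
Peg 1: [4, 3, 1]
Peg 2: []

After move 2 (1->0):
Peg 0: [5, 2, 1]
Peg 1: [4, 3]
Peg 2: []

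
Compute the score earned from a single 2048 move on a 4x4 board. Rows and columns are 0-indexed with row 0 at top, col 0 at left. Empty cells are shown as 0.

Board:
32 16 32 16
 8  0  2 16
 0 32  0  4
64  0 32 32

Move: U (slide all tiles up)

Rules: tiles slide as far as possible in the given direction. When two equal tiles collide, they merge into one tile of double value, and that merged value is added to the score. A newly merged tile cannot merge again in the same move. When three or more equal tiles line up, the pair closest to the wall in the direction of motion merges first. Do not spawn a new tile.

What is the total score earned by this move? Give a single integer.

Answer: 32

Derivation:
Slide up:
col 0: [32, 8, 0, 64] -> [32, 8, 64, 0]  score +0 (running 0)
col 1: [16, 0, 32, 0] -> [16, 32, 0, 0]  score +0 (running 0)
col 2: [32, 2, 0, 32] -> [32, 2, 32, 0]  score +0 (running 0)
col 3: [16, 16, 4, 32] -> [32, 4, 32, 0]  score +32 (running 32)
Board after move:
32 16 32 32
 8 32  2  4
64  0 32 32
 0  0  0  0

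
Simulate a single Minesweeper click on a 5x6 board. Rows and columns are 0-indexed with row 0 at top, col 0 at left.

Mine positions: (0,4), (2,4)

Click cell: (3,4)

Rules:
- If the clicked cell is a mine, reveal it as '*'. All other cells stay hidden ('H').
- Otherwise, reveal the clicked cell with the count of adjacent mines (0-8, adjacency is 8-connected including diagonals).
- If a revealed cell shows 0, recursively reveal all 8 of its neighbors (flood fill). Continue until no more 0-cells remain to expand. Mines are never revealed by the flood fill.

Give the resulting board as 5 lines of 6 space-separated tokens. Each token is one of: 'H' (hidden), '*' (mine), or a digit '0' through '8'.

H H H H H H
H H H H H H
H H H H H H
H H H H 1 H
H H H H H H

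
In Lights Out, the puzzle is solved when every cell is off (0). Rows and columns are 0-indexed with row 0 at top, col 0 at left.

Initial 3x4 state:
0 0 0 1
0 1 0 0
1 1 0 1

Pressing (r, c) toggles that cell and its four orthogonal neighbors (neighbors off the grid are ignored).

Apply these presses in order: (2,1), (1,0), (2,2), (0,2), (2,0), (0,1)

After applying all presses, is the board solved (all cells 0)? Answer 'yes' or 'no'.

Answer: yes

Derivation:
After press 1 at (2,1):
0 0 0 1
0 0 0 0
0 0 1 1

After press 2 at (1,0):
1 0 0 1
1 1 0 0
1 0 1 1

After press 3 at (2,2):
1 0 0 1
1 1 1 0
1 1 0 0

After press 4 at (0,2):
1 1 1 0
1 1 0 0
1 1 0 0

After press 5 at (2,0):
1 1 1 0
0 1 0 0
0 0 0 0

After press 6 at (0,1):
0 0 0 0
0 0 0 0
0 0 0 0

Lights still on: 0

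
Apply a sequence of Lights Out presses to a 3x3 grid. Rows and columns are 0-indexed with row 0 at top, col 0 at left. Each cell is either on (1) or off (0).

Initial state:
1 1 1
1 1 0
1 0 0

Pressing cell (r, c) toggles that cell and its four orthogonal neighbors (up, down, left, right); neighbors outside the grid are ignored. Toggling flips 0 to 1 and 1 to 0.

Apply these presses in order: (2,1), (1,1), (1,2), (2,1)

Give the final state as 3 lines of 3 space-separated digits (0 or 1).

Answer: 1 0 0
0 1 0
1 1 1

Derivation:
After press 1 at (2,1):
1 1 1
1 0 0
0 1 1

After press 2 at (1,1):
1 0 1
0 1 1
0 0 1

After press 3 at (1,2):
1 0 0
0 0 0
0 0 0

After press 4 at (2,1):
1 0 0
0 1 0
1 1 1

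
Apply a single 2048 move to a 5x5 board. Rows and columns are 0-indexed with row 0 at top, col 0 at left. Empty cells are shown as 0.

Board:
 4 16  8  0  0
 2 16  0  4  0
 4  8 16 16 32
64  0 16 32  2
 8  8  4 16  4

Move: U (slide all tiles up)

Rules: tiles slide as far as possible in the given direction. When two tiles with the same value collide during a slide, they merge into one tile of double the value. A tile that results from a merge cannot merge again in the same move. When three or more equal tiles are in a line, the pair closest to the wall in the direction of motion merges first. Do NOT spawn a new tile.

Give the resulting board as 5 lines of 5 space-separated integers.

Slide up:
col 0: [4, 2, 4, 64, 8] -> [4, 2, 4, 64, 8]
col 1: [16, 16, 8, 0, 8] -> [32, 16, 0, 0, 0]
col 2: [8, 0, 16, 16, 4] -> [8, 32, 4, 0, 0]
col 3: [0, 4, 16, 32, 16] -> [4, 16, 32, 16, 0]
col 4: [0, 0, 32, 2, 4] -> [32, 2, 4, 0, 0]

Answer:  4 32  8  4 32
 2 16 32 16  2
 4  0  4 32  4
64  0  0 16  0
 8  0  0  0  0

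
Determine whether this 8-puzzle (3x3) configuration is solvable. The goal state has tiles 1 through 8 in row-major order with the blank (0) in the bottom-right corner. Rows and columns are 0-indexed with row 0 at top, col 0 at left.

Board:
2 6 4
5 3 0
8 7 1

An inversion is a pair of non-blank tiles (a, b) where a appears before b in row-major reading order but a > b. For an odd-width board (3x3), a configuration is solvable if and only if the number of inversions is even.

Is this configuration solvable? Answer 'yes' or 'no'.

Inversions (pairs i<j in row-major order where tile[i] > tile[j] > 0): 13
13 is odd, so the puzzle is not solvable.

Answer: no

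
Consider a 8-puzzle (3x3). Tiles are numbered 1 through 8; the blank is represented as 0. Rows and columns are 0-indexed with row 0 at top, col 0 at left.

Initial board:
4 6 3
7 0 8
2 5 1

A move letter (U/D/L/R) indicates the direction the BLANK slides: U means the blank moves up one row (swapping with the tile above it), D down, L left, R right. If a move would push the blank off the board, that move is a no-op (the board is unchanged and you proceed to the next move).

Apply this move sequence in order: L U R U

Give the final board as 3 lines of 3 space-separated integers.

Answer: 6 0 3
4 7 8
2 5 1

Derivation:
After move 1 (L):
4 6 3
0 7 8
2 5 1

After move 2 (U):
0 6 3
4 7 8
2 5 1

After move 3 (R):
6 0 3
4 7 8
2 5 1

After move 4 (U):
6 0 3
4 7 8
2 5 1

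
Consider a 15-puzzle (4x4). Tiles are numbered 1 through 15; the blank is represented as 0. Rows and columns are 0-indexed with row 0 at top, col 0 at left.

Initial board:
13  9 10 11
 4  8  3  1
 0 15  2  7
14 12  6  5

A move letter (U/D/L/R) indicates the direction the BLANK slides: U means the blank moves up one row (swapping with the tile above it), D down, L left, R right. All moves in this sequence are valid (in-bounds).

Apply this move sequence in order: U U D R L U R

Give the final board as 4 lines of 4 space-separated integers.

Answer:  9  0 10 11
13  8  3  1
 4 15  2  7
14 12  6  5

Derivation:
After move 1 (U):
13  9 10 11
 0  8  3  1
 4 15  2  7
14 12  6  5

After move 2 (U):
 0  9 10 11
13  8  3  1
 4 15  2  7
14 12  6  5

After move 3 (D):
13  9 10 11
 0  8  3  1
 4 15  2  7
14 12  6  5

After move 4 (R):
13  9 10 11
 8  0  3  1
 4 15  2  7
14 12  6  5

After move 5 (L):
13  9 10 11
 0  8  3  1
 4 15  2  7
14 12  6  5

After move 6 (U):
 0  9 10 11
13  8  3  1
 4 15  2  7
14 12  6  5

After move 7 (R):
 9  0 10 11
13  8  3  1
 4 15  2  7
14 12  6  5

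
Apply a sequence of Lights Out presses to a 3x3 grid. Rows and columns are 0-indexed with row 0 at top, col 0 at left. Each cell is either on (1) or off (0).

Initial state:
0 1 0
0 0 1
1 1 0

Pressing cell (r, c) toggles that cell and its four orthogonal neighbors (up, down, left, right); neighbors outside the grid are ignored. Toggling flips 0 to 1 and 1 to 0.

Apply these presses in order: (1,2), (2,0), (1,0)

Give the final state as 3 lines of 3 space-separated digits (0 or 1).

Answer: 1 1 1
0 0 0
1 0 1

Derivation:
After press 1 at (1,2):
0 1 1
0 1 0
1 1 1

After press 2 at (2,0):
0 1 1
1 1 0
0 0 1

After press 3 at (1,0):
1 1 1
0 0 0
1 0 1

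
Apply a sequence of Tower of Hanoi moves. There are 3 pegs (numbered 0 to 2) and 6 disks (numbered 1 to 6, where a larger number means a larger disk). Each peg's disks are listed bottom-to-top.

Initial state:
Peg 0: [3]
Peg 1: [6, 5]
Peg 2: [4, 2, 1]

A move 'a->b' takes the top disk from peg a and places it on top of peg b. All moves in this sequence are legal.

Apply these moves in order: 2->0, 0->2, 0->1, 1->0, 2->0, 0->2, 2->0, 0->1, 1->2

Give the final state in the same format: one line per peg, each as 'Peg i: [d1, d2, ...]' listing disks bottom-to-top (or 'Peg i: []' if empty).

After move 1 (2->0):
Peg 0: [3, 1]
Peg 1: [6, 5]
Peg 2: [4, 2]

After move 2 (0->2):
Peg 0: [3]
Peg 1: [6, 5]
Peg 2: [4, 2, 1]

After move 3 (0->1):
Peg 0: []
Peg 1: [6, 5, 3]
Peg 2: [4, 2, 1]

After move 4 (1->0):
Peg 0: [3]
Peg 1: [6, 5]
Peg 2: [4, 2, 1]

After move 5 (2->0):
Peg 0: [3, 1]
Peg 1: [6, 5]
Peg 2: [4, 2]

After move 6 (0->2):
Peg 0: [3]
Peg 1: [6, 5]
Peg 2: [4, 2, 1]

After move 7 (2->0):
Peg 0: [3, 1]
Peg 1: [6, 5]
Peg 2: [4, 2]

After move 8 (0->1):
Peg 0: [3]
Peg 1: [6, 5, 1]
Peg 2: [4, 2]

After move 9 (1->2):
Peg 0: [3]
Peg 1: [6, 5]
Peg 2: [4, 2, 1]

Answer: Peg 0: [3]
Peg 1: [6, 5]
Peg 2: [4, 2, 1]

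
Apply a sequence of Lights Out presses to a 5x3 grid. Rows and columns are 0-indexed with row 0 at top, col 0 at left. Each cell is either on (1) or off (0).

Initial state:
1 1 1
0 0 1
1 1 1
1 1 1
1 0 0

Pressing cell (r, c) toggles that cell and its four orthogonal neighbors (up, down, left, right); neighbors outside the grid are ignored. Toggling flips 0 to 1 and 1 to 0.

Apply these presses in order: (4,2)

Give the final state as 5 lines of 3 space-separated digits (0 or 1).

After press 1 at (4,2):
1 1 1
0 0 1
1 1 1
1 1 0
1 1 1

Answer: 1 1 1
0 0 1
1 1 1
1 1 0
1 1 1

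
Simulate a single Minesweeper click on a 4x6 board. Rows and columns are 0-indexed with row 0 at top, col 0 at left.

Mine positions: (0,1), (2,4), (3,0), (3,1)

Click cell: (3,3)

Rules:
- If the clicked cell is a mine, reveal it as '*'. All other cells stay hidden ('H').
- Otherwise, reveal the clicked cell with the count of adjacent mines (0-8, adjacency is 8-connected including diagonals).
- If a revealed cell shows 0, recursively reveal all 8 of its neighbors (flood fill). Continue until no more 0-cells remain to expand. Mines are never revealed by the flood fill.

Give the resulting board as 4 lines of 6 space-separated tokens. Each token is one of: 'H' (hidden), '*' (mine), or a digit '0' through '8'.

H H H H H H
H H H H H H
H H H H H H
H H H 1 H H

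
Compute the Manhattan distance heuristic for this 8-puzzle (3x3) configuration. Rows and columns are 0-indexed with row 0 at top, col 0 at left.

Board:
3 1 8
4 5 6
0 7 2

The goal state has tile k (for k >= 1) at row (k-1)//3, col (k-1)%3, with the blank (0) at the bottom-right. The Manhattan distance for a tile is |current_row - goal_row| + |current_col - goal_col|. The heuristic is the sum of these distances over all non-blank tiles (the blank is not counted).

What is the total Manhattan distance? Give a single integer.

Answer: 10

Derivation:
Tile 3: at (0,0), goal (0,2), distance |0-0|+|0-2| = 2
Tile 1: at (0,1), goal (0,0), distance |0-0|+|1-0| = 1
Tile 8: at (0,2), goal (2,1), distance |0-2|+|2-1| = 3
Tile 4: at (1,0), goal (1,0), distance |1-1|+|0-0| = 0
Tile 5: at (1,1), goal (1,1), distance |1-1|+|1-1| = 0
Tile 6: at (1,2), goal (1,2), distance |1-1|+|2-2| = 0
Tile 7: at (2,1), goal (2,0), distance |2-2|+|1-0| = 1
Tile 2: at (2,2), goal (0,1), distance |2-0|+|2-1| = 3
Sum: 2 + 1 + 3 + 0 + 0 + 0 + 1 + 3 = 10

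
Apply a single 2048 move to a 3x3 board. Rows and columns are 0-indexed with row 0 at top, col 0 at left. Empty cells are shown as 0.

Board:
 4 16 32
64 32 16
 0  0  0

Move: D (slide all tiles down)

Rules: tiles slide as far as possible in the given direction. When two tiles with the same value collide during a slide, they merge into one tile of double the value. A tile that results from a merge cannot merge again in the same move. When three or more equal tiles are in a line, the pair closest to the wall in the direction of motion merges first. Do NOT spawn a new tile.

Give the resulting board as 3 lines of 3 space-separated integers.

Answer:  0  0  0
 4 16 32
64 32 16

Derivation:
Slide down:
col 0: [4, 64, 0] -> [0, 4, 64]
col 1: [16, 32, 0] -> [0, 16, 32]
col 2: [32, 16, 0] -> [0, 32, 16]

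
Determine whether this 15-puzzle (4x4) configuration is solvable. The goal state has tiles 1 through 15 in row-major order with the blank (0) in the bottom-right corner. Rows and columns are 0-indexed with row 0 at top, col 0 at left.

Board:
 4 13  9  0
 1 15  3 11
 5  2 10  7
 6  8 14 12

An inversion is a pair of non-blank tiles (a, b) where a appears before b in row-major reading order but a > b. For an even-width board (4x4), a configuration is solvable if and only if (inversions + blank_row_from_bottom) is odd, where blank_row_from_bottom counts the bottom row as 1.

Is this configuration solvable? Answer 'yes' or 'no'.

Answer: no

Derivation:
Inversions: 44
Blank is in row 0 (0-indexed from top), which is row 4 counting from the bottom (bottom = 1).
44 + 4 = 48, which is even, so the puzzle is not solvable.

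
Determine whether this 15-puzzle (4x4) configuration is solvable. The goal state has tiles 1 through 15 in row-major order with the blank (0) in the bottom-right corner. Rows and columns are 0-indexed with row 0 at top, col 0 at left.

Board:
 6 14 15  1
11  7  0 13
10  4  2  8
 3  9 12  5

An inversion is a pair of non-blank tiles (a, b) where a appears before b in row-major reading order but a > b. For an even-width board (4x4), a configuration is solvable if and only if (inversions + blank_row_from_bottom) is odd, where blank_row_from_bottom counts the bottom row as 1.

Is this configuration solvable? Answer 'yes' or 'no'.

Answer: no

Derivation:
Inversions: 61
Blank is in row 1 (0-indexed from top), which is row 3 counting from the bottom (bottom = 1).
61 + 3 = 64, which is even, so the puzzle is not solvable.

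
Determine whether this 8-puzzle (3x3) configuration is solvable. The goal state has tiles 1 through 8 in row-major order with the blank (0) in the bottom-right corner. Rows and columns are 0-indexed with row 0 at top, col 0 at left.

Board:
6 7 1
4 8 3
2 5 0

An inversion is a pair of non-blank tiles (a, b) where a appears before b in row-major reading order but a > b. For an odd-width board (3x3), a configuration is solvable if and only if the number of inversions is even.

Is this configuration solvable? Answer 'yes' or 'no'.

Answer: yes

Derivation:
Inversions (pairs i<j in row-major order where tile[i] > tile[j] > 0): 16
16 is even, so the puzzle is solvable.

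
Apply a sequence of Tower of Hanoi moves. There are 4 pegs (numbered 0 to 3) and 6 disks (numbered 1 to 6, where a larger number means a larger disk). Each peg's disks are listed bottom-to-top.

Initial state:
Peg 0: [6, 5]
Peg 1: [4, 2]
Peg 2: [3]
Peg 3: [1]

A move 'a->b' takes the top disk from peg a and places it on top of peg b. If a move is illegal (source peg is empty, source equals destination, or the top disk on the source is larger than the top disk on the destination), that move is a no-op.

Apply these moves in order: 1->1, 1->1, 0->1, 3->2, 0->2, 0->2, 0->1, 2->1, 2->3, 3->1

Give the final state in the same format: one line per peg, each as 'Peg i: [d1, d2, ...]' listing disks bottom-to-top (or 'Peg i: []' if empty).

Answer: Peg 0: [6, 5]
Peg 1: [4, 2, 1]
Peg 2: []
Peg 3: [3]

Derivation:
After move 1 (1->1):
Peg 0: [6, 5]
Peg 1: [4, 2]
Peg 2: [3]
Peg 3: [1]

After move 2 (1->1):
Peg 0: [6, 5]
Peg 1: [4, 2]
Peg 2: [3]
Peg 3: [1]

After move 3 (0->1):
Peg 0: [6, 5]
Peg 1: [4, 2]
Peg 2: [3]
Peg 3: [1]

After move 4 (3->2):
Peg 0: [6, 5]
Peg 1: [4, 2]
Peg 2: [3, 1]
Peg 3: []

After move 5 (0->2):
Peg 0: [6, 5]
Peg 1: [4, 2]
Peg 2: [3, 1]
Peg 3: []

After move 6 (0->2):
Peg 0: [6, 5]
Peg 1: [4, 2]
Peg 2: [3, 1]
Peg 3: []

After move 7 (0->1):
Peg 0: [6, 5]
Peg 1: [4, 2]
Peg 2: [3, 1]
Peg 3: []

After move 8 (2->1):
Peg 0: [6, 5]
Peg 1: [4, 2, 1]
Peg 2: [3]
Peg 3: []

After move 9 (2->3):
Peg 0: [6, 5]
Peg 1: [4, 2, 1]
Peg 2: []
Peg 3: [3]

After move 10 (3->1):
Peg 0: [6, 5]
Peg 1: [4, 2, 1]
Peg 2: []
Peg 3: [3]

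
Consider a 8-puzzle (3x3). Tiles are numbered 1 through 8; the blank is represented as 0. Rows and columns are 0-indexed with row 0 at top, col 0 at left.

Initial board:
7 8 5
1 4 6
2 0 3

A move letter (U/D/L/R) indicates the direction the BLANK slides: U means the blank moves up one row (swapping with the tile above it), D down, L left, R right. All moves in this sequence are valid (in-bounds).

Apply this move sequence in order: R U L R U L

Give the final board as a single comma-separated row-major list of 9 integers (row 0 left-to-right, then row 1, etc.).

Answer: 7, 0, 8, 1, 4, 5, 2, 3, 6

Derivation:
After move 1 (R):
7 8 5
1 4 6
2 3 0

After move 2 (U):
7 8 5
1 4 0
2 3 6

After move 3 (L):
7 8 5
1 0 4
2 3 6

After move 4 (R):
7 8 5
1 4 0
2 3 6

After move 5 (U):
7 8 0
1 4 5
2 3 6

After move 6 (L):
7 0 8
1 4 5
2 3 6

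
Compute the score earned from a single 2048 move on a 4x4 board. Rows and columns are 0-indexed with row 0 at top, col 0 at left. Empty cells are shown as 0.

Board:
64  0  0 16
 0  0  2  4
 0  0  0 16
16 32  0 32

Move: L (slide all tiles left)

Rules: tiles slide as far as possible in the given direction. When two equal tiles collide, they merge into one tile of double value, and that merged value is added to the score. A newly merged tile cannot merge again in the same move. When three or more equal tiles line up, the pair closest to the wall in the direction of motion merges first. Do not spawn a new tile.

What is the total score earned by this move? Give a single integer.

Answer: 64

Derivation:
Slide left:
row 0: [64, 0, 0, 16] -> [64, 16, 0, 0]  score +0 (running 0)
row 1: [0, 0, 2, 4] -> [2, 4, 0, 0]  score +0 (running 0)
row 2: [0, 0, 0, 16] -> [16, 0, 0, 0]  score +0 (running 0)
row 3: [16, 32, 0, 32] -> [16, 64, 0, 0]  score +64 (running 64)
Board after move:
64 16  0  0
 2  4  0  0
16  0  0  0
16 64  0  0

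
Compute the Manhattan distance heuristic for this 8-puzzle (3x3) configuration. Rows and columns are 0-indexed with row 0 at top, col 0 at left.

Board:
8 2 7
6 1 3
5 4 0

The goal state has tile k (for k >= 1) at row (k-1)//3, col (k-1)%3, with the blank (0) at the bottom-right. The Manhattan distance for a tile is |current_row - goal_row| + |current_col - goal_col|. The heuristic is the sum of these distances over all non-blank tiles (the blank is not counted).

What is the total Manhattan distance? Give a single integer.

Answer: 16

Derivation:
Tile 8: (0,0)->(2,1) = 3
Tile 2: (0,1)->(0,1) = 0
Tile 7: (0,2)->(2,0) = 4
Tile 6: (1,0)->(1,2) = 2
Tile 1: (1,1)->(0,0) = 2
Tile 3: (1,2)->(0,2) = 1
Tile 5: (2,0)->(1,1) = 2
Tile 4: (2,1)->(1,0) = 2
Sum: 3 + 0 + 4 + 2 + 2 + 1 + 2 + 2 = 16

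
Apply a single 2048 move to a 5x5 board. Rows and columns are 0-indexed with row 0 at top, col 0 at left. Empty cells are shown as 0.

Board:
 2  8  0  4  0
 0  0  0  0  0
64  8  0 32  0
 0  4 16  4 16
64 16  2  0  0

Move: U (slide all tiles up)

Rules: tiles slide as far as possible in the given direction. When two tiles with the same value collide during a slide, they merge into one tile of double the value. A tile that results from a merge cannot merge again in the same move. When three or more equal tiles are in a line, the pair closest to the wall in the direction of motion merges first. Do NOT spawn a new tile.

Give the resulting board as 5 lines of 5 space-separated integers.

Slide up:
col 0: [2, 0, 64, 0, 64] -> [2, 128, 0, 0, 0]
col 1: [8, 0, 8, 4, 16] -> [16, 4, 16, 0, 0]
col 2: [0, 0, 0, 16, 2] -> [16, 2, 0, 0, 0]
col 3: [4, 0, 32, 4, 0] -> [4, 32, 4, 0, 0]
col 4: [0, 0, 0, 16, 0] -> [16, 0, 0, 0, 0]

Answer:   2  16  16   4  16
128   4   2  32   0
  0  16   0   4   0
  0   0   0   0   0
  0   0   0   0   0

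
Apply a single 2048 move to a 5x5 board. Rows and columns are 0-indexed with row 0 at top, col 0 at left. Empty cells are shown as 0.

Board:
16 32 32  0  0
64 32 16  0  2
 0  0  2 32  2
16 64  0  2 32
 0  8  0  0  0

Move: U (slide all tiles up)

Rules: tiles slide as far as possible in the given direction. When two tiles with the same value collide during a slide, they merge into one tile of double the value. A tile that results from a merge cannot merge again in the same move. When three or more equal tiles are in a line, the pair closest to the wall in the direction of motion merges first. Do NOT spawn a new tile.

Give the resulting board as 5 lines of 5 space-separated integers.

Answer: 16 64 32 32  4
64 64 16  2 32
16  8  2  0  0
 0  0  0  0  0
 0  0  0  0  0

Derivation:
Slide up:
col 0: [16, 64, 0, 16, 0] -> [16, 64, 16, 0, 0]
col 1: [32, 32, 0, 64, 8] -> [64, 64, 8, 0, 0]
col 2: [32, 16, 2, 0, 0] -> [32, 16, 2, 0, 0]
col 3: [0, 0, 32, 2, 0] -> [32, 2, 0, 0, 0]
col 4: [0, 2, 2, 32, 0] -> [4, 32, 0, 0, 0]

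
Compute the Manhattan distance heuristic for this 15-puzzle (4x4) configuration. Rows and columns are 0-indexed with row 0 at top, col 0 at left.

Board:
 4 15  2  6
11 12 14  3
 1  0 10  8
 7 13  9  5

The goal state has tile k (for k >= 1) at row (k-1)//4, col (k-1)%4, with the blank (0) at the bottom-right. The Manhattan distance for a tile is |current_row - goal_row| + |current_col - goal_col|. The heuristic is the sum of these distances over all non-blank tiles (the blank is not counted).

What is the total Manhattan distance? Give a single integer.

Answer: 39

Derivation:
Tile 4: at (0,0), goal (0,3), distance |0-0|+|0-3| = 3
Tile 15: at (0,1), goal (3,2), distance |0-3|+|1-2| = 4
Tile 2: at (0,2), goal (0,1), distance |0-0|+|2-1| = 1
Tile 6: at (0,3), goal (1,1), distance |0-1|+|3-1| = 3
Tile 11: at (1,0), goal (2,2), distance |1-2|+|0-2| = 3
Tile 12: at (1,1), goal (2,3), distance |1-2|+|1-3| = 3
Tile 14: at (1,2), goal (3,1), distance |1-3|+|2-1| = 3
Tile 3: at (1,3), goal (0,2), distance |1-0|+|3-2| = 2
Tile 1: at (2,0), goal (0,0), distance |2-0|+|0-0| = 2
Tile 10: at (2,2), goal (2,1), distance |2-2|+|2-1| = 1
Tile 8: at (2,3), goal (1,3), distance |2-1|+|3-3| = 1
Tile 7: at (3,0), goal (1,2), distance |3-1|+|0-2| = 4
Tile 13: at (3,1), goal (3,0), distance |3-3|+|1-0| = 1
Tile 9: at (3,2), goal (2,0), distance |3-2|+|2-0| = 3
Tile 5: at (3,3), goal (1,0), distance |3-1|+|3-0| = 5
Sum: 3 + 4 + 1 + 3 + 3 + 3 + 3 + 2 + 2 + 1 + 1 + 4 + 1 + 3 + 5 = 39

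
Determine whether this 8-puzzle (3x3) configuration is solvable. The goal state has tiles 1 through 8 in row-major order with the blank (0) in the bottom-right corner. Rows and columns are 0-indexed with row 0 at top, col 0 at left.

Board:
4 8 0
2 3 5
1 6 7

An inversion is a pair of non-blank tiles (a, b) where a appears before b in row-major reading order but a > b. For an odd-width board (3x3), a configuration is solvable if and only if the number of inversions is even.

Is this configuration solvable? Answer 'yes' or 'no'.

Answer: yes

Derivation:
Inversions (pairs i<j in row-major order where tile[i] > tile[j] > 0): 12
12 is even, so the puzzle is solvable.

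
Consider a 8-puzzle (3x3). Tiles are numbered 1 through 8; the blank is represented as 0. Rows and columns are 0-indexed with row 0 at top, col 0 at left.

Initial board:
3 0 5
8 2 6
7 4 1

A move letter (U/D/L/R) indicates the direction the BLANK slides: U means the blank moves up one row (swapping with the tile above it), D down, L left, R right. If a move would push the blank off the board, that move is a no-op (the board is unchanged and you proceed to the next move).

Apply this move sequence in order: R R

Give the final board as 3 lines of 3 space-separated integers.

After move 1 (R):
3 5 0
8 2 6
7 4 1

After move 2 (R):
3 5 0
8 2 6
7 4 1

Answer: 3 5 0
8 2 6
7 4 1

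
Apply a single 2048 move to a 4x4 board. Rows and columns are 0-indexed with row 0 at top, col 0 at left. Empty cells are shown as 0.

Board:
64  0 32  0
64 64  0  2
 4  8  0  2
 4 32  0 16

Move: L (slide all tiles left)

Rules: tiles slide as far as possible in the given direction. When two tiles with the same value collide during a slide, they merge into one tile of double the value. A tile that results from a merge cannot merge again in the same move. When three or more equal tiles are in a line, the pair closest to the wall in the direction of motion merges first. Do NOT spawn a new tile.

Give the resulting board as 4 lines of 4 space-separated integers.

Slide left:
row 0: [64, 0, 32, 0] -> [64, 32, 0, 0]
row 1: [64, 64, 0, 2] -> [128, 2, 0, 0]
row 2: [4, 8, 0, 2] -> [4, 8, 2, 0]
row 3: [4, 32, 0, 16] -> [4, 32, 16, 0]

Answer:  64  32   0   0
128   2   0   0
  4   8   2   0
  4  32  16   0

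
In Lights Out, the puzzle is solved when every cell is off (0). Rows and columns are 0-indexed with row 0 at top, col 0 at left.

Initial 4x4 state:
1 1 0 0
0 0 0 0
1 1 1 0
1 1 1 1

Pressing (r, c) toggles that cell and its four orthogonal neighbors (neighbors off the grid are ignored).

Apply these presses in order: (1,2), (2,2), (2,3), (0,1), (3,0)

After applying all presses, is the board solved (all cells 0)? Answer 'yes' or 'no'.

Answer: yes

Derivation:
After press 1 at (1,2):
1 1 1 0
0 1 1 1
1 1 0 0
1 1 1 1

After press 2 at (2,2):
1 1 1 0
0 1 0 1
1 0 1 1
1 1 0 1

After press 3 at (2,3):
1 1 1 0
0 1 0 0
1 0 0 0
1 1 0 0

After press 4 at (0,1):
0 0 0 0
0 0 0 0
1 0 0 0
1 1 0 0

After press 5 at (3,0):
0 0 0 0
0 0 0 0
0 0 0 0
0 0 0 0

Lights still on: 0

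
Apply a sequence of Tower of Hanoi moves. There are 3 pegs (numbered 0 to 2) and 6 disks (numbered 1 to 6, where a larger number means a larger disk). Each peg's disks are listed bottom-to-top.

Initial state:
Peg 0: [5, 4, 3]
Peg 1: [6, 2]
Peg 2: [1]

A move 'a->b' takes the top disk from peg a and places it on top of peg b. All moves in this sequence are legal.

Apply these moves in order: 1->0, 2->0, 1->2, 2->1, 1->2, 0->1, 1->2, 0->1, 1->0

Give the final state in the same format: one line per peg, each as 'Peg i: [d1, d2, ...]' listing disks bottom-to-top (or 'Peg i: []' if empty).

After move 1 (1->0):
Peg 0: [5, 4, 3, 2]
Peg 1: [6]
Peg 2: [1]

After move 2 (2->0):
Peg 0: [5, 4, 3, 2, 1]
Peg 1: [6]
Peg 2: []

After move 3 (1->2):
Peg 0: [5, 4, 3, 2, 1]
Peg 1: []
Peg 2: [6]

After move 4 (2->1):
Peg 0: [5, 4, 3, 2, 1]
Peg 1: [6]
Peg 2: []

After move 5 (1->2):
Peg 0: [5, 4, 3, 2, 1]
Peg 1: []
Peg 2: [6]

After move 6 (0->1):
Peg 0: [5, 4, 3, 2]
Peg 1: [1]
Peg 2: [6]

After move 7 (1->2):
Peg 0: [5, 4, 3, 2]
Peg 1: []
Peg 2: [6, 1]

After move 8 (0->1):
Peg 0: [5, 4, 3]
Peg 1: [2]
Peg 2: [6, 1]

After move 9 (1->0):
Peg 0: [5, 4, 3, 2]
Peg 1: []
Peg 2: [6, 1]

Answer: Peg 0: [5, 4, 3, 2]
Peg 1: []
Peg 2: [6, 1]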